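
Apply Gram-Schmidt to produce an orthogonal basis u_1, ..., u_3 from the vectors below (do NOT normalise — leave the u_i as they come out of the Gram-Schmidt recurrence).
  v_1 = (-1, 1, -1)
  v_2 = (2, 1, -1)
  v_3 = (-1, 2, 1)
Orthogonal basis:
  u_1 = (-1, 1, -1)
  u_2 = (2, 1, -1)
  u_3 = (0, 3/2, 3/2)

Apply the Gram-Schmidt recurrence
  u_1 = v_1
  u_i = v_i − Σ_{j<i} ((v_i · u_j) / (u_j · u_j)) · u_j.

Step by step this gives:
  u_1 = (-1, 1, -1)
  u_2 = (2, 1, -1)
  u_3 = (0, 3/2, 3/2)

Orthogonality check:
  u_2 · u_1 = 0 (should be 0)
  u_3 · u_1 = 0 (should be 0)
  u_3 · u_2 = 0 (should be 0)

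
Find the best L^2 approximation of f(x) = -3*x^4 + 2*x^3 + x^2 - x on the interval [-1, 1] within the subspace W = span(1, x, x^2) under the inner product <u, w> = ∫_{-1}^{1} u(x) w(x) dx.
g(x) = -11*x^2/7 + x/5 + 9/35

The best approximation g ∈ W is the orthogonal projection of f onto W. Writing g = a_0 + a_1 x + a_2 x^2, the coefficients solve the normal equations G · a = b where
  G_{ij} = <φ_i, φ_j> and b_i = <f, φ_i>, with φ_0 = 1, φ_1 = x, φ_2 = x^2.
G =
  [2, 0, 2/3]
  [0, 2/3, 0]
  [2/3, 0, 2/5],
b = (-8/15, 2/15, -16/35).
Solving gives a_0 = 9/35, a_1 = 1/5, a_2 = -11/7, so
  g(x) = -11*x^2/7 + x/5 + 9/35.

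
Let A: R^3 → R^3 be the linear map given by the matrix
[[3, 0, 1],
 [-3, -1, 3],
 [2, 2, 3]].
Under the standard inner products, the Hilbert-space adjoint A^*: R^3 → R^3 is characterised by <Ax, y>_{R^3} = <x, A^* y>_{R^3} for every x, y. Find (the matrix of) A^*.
A^* = A^T =
[[3, -3, 2],
 [0, -1, 2],
 [1, 3, 3]]

For real matrices with standard dot products, the defining identity <Ax, y> = <x, A^* y> gives (Ax)^T y = x^T (A^*) y, i.e. x^T A^T y = x^T (A^*) y. Since this holds for all x, y, we must have A^* = A^T. Therefore
A^* =
[[3, -3, 2],
 [0, -1, 2],
 [1, 3, 3]].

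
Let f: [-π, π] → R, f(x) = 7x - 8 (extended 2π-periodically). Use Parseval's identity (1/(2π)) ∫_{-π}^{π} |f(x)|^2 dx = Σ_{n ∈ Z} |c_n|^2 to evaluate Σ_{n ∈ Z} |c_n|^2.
Σ |c_n|^2 = 49π^2/3 + 64

Expand and integrate term by term over [-π, π]:
  ∫ (7x)^2 dx = 49·(2π^3/3); ∫ 2·7·(-8)·x dx = 0 (odd integrand); ∫ (-8)^2 dx = 64·2π.
So (1/(2π)) ∫_{-π}^{π} (7x - 8)^2 dx = 49π^2/3 + 64 = 49π^2/3 + 64.
Parseval ⇒ Σ |c_n|^2 = 49π^2/3 + 64.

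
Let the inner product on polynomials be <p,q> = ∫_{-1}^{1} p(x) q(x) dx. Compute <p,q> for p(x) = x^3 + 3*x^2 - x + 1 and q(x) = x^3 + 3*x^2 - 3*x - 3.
<p,q> = -40/7

Expand the product: p(x)·q(x) = x^6 + 6*x^5 + 5*x^4 - 14*x^3 - 3*x^2 - 3.
∫_{-1}^{1} of each monomial x^k gives [2/(k+1) if k even, 0 if k odd]. Integrating term-by-term (or equivalently evaluating the antiderivative F(x) = x^7/7 + x^6 + x^5 - 7*x^4/2 - x^3 - 3*x at the endpoints):
  F(1) − F(−1) = -75/14 − (5/14) = -40/7.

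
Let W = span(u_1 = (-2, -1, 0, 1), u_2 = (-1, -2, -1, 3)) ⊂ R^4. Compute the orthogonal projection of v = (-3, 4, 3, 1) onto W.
proj_W(v) = (-109/41, 22/41, 51/41, -73/41)

Set up U = [u_1 | ... | u_2] ∈ R^(4×2). The projector onto W = col(U) is P = U (U^T U)^(-1) U^T.
Compute U^T U =
  [6, 7]
  [7, 15],
and U^T v = (3, -5).
Solve U^T U · c = U^T v for the coefficients: c = (80/41, -51/41). The projection is proj_W(v) = U c.
Check: (v - proj_W(v)) · u_1 = 0  (should be 0).
Check: (v - proj_W(v)) · u_2 = 0  (should be 0).
Result: proj_W(v) = (-109/41, 22/41, 51/41, -73/41).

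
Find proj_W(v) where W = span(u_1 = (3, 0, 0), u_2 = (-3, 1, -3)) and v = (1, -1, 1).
proj_W(v) = (1, -2/5, 6/5)

Set up U = [u_1 | ... | u_2] ∈ R^(3×2). The projector onto W = col(U) is P = U (U^T U)^(-1) U^T.
Compute U^T U =
  [9, -9]
  [-9, 19],
and U^T v = (3, -7).
Solve U^T U · c = U^T v for the coefficients: c = (-1/15, -2/5). The projection is proj_W(v) = U c.
Check: (v - proj_W(v)) · u_1 = 0  (should be 0).
Check: (v - proj_W(v)) · u_2 = 0  (should be 0).
Result: proj_W(v) = (1, -2/5, 6/5).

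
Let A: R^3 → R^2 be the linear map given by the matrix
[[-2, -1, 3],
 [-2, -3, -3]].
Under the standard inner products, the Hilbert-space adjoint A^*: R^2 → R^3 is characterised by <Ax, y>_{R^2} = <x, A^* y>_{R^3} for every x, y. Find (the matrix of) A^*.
A^* = A^T =
[[-2, -2],
 [-1, -3],
 [3, -3]]

For real matrices with standard dot products, the defining identity <Ax, y> = <x, A^* y> gives (Ax)^T y = x^T (A^*) y, i.e. x^T A^T y = x^T (A^*) y. Since this holds for all x, y, we must have A^* = A^T. Therefore
A^* =
[[-2, -2],
 [-1, -3],
 [3, -3]].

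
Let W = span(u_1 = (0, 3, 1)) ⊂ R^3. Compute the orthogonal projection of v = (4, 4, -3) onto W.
proj_W(v) = (0, 27/10, 9/10)

Set up U = [u_1 | ... | u_1] ∈ R^(3×1). The projector onto W = col(U) is P = U (U^T U)^(-1) U^T.
Compute U^T U =
  [10],
and U^T v = (9).
Solve U^T U · c = U^T v for the coefficients: c = (9/10). The projection is proj_W(v) = U c.
Check: (v - proj_W(v)) · u_1 = 0  (should be 0).
Result: proj_W(v) = (0, 27/10, 9/10).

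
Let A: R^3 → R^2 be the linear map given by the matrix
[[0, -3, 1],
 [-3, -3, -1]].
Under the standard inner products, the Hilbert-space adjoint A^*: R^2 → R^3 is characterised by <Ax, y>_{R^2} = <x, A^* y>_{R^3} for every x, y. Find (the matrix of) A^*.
A^* = A^T =
[[0, -3],
 [-3, -3],
 [1, -1]]

For real matrices with standard dot products, the defining identity <Ax, y> = <x, A^* y> gives (Ax)^T y = x^T (A^*) y, i.e. x^T A^T y = x^T (A^*) y. Since this holds for all x, y, we must have A^* = A^T. Therefore
A^* =
[[0, -3],
 [-3, -3],
 [1, -1]].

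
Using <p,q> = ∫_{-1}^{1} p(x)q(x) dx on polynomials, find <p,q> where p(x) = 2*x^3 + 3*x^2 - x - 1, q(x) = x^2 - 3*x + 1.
<p,q> = 2/15

Expand the product: p(x)·q(x) = 2*x^5 - 3*x^4 - 8*x^3 + 5*x^2 + 2*x - 1.
∫_{-1}^{1} of each monomial x^k gives [2/(k+1) if k even, 0 if k odd]. Integrating term-by-term (or equivalently evaluating the antiderivative F(x) = x^6/3 - 3*x^5/5 - 2*x^4 + 5*x^3/3 + x^2 - x at the endpoints):
  F(1) − F(−1) = -3/5 − (-11/15) = 2/15.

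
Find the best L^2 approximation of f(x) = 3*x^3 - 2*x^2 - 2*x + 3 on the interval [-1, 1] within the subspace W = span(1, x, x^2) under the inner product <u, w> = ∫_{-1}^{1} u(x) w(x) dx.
g(x) = -2*x^2 - x/5 + 3

The best approximation g ∈ W is the orthogonal projection of f onto W. Writing g = a_0 + a_1 x + a_2 x^2, the coefficients solve the normal equations G · a = b where
  G_{ij} = <φ_i, φ_j> and b_i = <f, φ_i>, with φ_0 = 1, φ_1 = x, φ_2 = x^2.
G =
  [2, 0, 2/3]
  [0, 2/3, 0]
  [2/3, 0, 2/5],
b = (14/3, -2/15, 6/5).
Solving gives a_0 = 3, a_1 = -1/5, a_2 = -2, so
  g(x) = -2*x^2 - x/5 + 3.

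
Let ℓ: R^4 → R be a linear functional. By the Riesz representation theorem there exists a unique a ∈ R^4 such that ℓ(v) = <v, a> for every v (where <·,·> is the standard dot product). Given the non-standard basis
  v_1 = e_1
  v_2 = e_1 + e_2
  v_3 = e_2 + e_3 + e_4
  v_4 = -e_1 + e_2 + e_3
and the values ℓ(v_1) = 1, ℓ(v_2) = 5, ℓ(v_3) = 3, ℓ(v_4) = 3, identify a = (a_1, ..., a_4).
a = (1, 4, 0, -1)

Write a = (a_1, ..., a_4) in the standard basis. For each basis vector v_i, ℓ(v_i) = <v_i, a> is a linear equation in the a_j's. Collect the n equations into a matrix system V a = ℓ, where row i of V is v_i (expressed in the standard basis). Since V is invertible (lower-triangular with 1s on the diagonal, up to permutation), solve by back-substitution:
  V =
[[1, 0, 0, 0],
 [1, 1, 0, 0],
 [0, 1, 1, 1],
 [-1, 1, 1, 0]]
  V a = (1, 5, 3, 3)
Solving gives a = (1, 4, 0, -1).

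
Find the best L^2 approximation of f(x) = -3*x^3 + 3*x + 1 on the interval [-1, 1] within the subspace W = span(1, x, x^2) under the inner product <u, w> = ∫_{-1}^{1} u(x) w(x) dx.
g(x) = 6*x/5 + 1

The best approximation g ∈ W is the orthogonal projection of f onto W. Writing g = a_0 + a_1 x + a_2 x^2, the coefficients solve the normal equations G · a = b where
  G_{ij} = <φ_i, φ_j> and b_i = <f, φ_i>, with φ_0 = 1, φ_1 = x, φ_2 = x^2.
G =
  [2, 0, 2/3]
  [0, 2/3, 0]
  [2/3, 0, 2/5],
b = (2, 4/5, 2/3).
Solving gives a_0 = 1, a_1 = 6/5, a_2 = 0, so
  g(x) = 6*x/5 + 1.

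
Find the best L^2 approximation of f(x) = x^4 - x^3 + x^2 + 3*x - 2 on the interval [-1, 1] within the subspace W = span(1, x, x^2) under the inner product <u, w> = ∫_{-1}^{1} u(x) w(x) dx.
g(x) = 13*x^2/7 + 12*x/5 - 73/35

The best approximation g ∈ W is the orthogonal projection of f onto W. Writing g = a_0 + a_1 x + a_2 x^2, the coefficients solve the normal equations G · a = b where
  G_{ij} = <φ_i, φ_j> and b_i = <f, φ_i>, with φ_0 = 1, φ_1 = x, φ_2 = x^2.
G =
  [2, 0, 2/3]
  [0, 2/3, 0]
  [2/3, 0, 2/5],
b = (-44/15, 8/5, -68/105).
Solving gives a_0 = -73/35, a_1 = 12/5, a_2 = 13/7, so
  g(x) = 13*x^2/7 + 12*x/5 - 73/35.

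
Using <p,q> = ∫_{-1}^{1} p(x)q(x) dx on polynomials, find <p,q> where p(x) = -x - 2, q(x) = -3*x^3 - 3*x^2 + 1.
<p,q> = 6/5

Expand the product: p(x)·q(x) = 3*x^4 + 9*x^3 + 6*x^2 - x - 2.
∫_{-1}^{1} of each monomial x^k gives [2/(k+1) if k even, 0 if k odd]. Integrating term-by-term (or equivalently evaluating the antiderivative F(x) = 3*x^5/5 + 9*x^4/4 + 2*x^3 - x^2/2 - 2*x at the endpoints):
  F(1) − F(−1) = 47/20 − (23/20) = 6/5.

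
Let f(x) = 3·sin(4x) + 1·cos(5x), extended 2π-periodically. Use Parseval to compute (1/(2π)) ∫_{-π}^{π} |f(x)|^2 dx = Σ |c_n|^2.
Σ |c_n|^2 = 5

Expand |f|^2 and use orthogonality of {sin(nx), cos(mx)} on [-π, π]:
  ∫_{-π}^{π} sin(nx)^2 dx = π, ∫ cos(mx)^2 dx = π, and cross terms integrate to 0.
So ∫_{-π}^{π} f(x)^2 dx = 3^2 · π + 1^2 · π = (9 + 1)π.
Divide by 2π: (9 + 1)/2 = 5.
By Parseval, this equals Σ |c_n|^2.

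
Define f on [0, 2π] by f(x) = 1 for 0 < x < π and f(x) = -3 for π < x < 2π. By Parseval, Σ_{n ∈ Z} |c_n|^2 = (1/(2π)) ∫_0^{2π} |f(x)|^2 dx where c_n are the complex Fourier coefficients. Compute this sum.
Σ |c_n|^2 = 5

Parseval equates the L^2 energy of f (normalised by 1/(2π)) with the ℓ^2 sum of its Fourier coefficients: (1/(2π)) ∫_0^{2π} |f|^2 = Σ |c_n|^2.
Compute the left side: (1/(2π)) [∫_0^π 1^2 dx + ∫_π^{2π} (-3)^2 dx] = (1/(2π)) · (1π + 9π) = (1 + 9)/2 = 5.
So Σ_{n ∈ Z} |c_n|^2 = 5.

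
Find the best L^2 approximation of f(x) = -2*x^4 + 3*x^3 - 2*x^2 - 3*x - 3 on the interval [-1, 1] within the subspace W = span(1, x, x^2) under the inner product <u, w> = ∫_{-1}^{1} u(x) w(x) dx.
g(x) = -26*x^2/7 - 6*x/5 - 99/35

The best approximation g ∈ W is the orthogonal projection of f onto W. Writing g = a_0 + a_1 x + a_2 x^2, the coefficients solve the normal equations G · a = b where
  G_{ij} = <φ_i, φ_j> and b_i = <f, φ_i>, with φ_0 = 1, φ_1 = x, φ_2 = x^2.
G =
  [2, 0, 2/3]
  [0, 2/3, 0]
  [2/3, 0, 2/5],
b = (-122/15, -4/5, -118/35).
Solving gives a_0 = -99/35, a_1 = -6/5, a_2 = -26/7, so
  g(x) = -26*x^2/7 - 6*x/5 - 99/35.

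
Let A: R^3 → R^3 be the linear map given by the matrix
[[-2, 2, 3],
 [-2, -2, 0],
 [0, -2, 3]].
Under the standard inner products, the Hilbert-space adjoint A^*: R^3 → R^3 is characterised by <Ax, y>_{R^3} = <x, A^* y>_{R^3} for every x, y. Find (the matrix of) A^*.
A^* = A^T =
[[-2, -2, 0],
 [2, -2, -2],
 [3, 0, 3]]

For real matrices with standard dot products, the defining identity <Ax, y> = <x, A^* y> gives (Ax)^T y = x^T (A^*) y, i.e. x^T A^T y = x^T (A^*) y. Since this holds for all x, y, we must have A^* = A^T. Therefore
A^* =
[[-2, -2, 0],
 [2, -2, -2],
 [3, 0, 3]].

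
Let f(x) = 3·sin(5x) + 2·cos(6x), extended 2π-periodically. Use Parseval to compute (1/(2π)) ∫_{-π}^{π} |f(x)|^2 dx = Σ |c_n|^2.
Σ |c_n|^2 = 13/2

Expand |f|^2 and use orthogonality of {sin(nx), cos(mx)} on [-π, π]:
  ∫_{-π}^{π} sin(nx)^2 dx = π, ∫ cos(mx)^2 dx = π, and cross terms integrate to 0.
So ∫_{-π}^{π} f(x)^2 dx = 3^2 · π + 2^2 · π = (9 + 4)π.
Divide by 2π: (9 + 4)/2 = 13/2.
By Parseval, this equals Σ |c_n|^2.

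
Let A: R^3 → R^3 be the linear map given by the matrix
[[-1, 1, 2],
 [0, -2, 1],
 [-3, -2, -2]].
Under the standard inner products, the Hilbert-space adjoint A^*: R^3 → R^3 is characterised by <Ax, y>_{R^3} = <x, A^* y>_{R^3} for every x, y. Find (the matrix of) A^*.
A^* = A^T =
[[-1, 0, -3],
 [1, -2, -2],
 [2, 1, -2]]

For real matrices with standard dot products, the defining identity <Ax, y> = <x, A^* y> gives (Ax)^T y = x^T (A^*) y, i.e. x^T A^T y = x^T (A^*) y. Since this holds for all x, y, we must have A^* = A^T. Therefore
A^* =
[[-1, 0, -3],
 [1, -2, -2],
 [2, 1, -2]].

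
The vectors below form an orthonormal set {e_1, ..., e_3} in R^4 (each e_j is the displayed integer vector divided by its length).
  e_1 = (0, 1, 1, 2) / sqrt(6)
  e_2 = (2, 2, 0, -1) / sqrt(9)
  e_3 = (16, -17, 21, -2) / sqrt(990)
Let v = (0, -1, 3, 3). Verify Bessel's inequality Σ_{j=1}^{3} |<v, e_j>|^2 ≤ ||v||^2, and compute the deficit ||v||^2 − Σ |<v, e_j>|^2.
Σ |<v, e_j>|^2 = 3131/165; ||v||^2 = 19; deficit = 4/165

Write each e_j = u_j / sqrt(<u_j, u_j>) where u_j is the displayed integer vector. Then <v, e_j> = <v, u_j> / sqrt(<u_j, u_j>), so |<v, e_j>|^2 = <v, u_j>^2 / <u_j, u_j>.
Coefficients: <v, e_1> = 8/sqrt(6), <v, e_2> = -5/sqrt(9), <v, e_3> = 74/sqrt(990).
Square and sum: Σ |<v, e_j>|^2 = 3131/165.
Compute ||v||^2 = v·v = 19.
Deficit = 19 − 3131/165 = 4/165 ≥ 0, confirming Bessel's inequality. (The deficit equals ||v − Σ <v,e_j> e_j||^2, the squared distance from v to span{e_j}.)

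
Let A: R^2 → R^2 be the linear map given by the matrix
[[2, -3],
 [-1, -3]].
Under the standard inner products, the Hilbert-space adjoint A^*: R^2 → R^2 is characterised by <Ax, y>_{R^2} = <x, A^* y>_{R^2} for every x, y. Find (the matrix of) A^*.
A^* = A^T =
[[2, -1],
 [-3, -3]]

For real matrices with standard dot products, the defining identity <Ax, y> = <x, A^* y> gives (Ax)^T y = x^T (A^*) y, i.e. x^T A^T y = x^T (A^*) y. Since this holds for all x, y, we must have A^* = A^T. Therefore
A^* =
[[2, -1],
 [-3, -3]].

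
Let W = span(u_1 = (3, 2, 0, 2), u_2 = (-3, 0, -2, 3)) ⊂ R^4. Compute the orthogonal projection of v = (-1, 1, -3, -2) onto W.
proj_W(v) = (-411/365, -202/365, -72/365, -94/365)

Set up U = [u_1 | ... | u_2] ∈ R^(4×2). The projector onto W = col(U) is P = U (U^T U)^(-1) U^T.
Compute U^T U =
  [17, -3]
  [-3, 22],
and U^T v = (-5, 3).
Solve U^T U · c = U^T v for the coefficients: c = (-101/365, 36/365). The projection is proj_W(v) = U c.
Check: (v - proj_W(v)) · u_1 = 0  (should be 0).
Check: (v - proj_W(v)) · u_2 = 0  (should be 0).
Result: proj_W(v) = (-411/365, -202/365, -72/365, -94/365).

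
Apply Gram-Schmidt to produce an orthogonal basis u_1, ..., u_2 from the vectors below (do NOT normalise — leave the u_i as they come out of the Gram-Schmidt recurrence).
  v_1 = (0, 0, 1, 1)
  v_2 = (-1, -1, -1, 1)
Orthogonal basis:
  u_1 = (0, 0, 1, 1)
  u_2 = (-1, -1, -1, 1)

Apply the Gram-Schmidt recurrence
  u_1 = v_1
  u_i = v_i − Σ_{j<i} ((v_i · u_j) / (u_j · u_j)) · u_j.

Step by step this gives:
  u_1 = (0, 0, 1, 1)
  u_2 = (-1, -1, -1, 1)

Orthogonality check:
  u_2 · u_1 = 0 (should be 0)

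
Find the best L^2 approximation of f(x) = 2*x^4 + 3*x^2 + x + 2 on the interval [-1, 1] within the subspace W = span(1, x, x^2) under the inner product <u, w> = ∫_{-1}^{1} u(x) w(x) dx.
g(x) = 33*x^2/7 + x + 64/35

The best approximation g ∈ W is the orthogonal projection of f onto W. Writing g = a_0 + a_1 x + a_2 x^2, the coefficients solve the normal equations G · a = b where
  G_{ij} = <φ_i, φ_j> and b_i = <f, φ_i>, with φ_0 = 1, φ_1 = x, φ_2 = x^2.
G =
  [2, 0, 2/3]
  [0, 2/3, 0]
  [2/3, 0, 2/5],
b = (34/5, 2/3, 326/105).
Solving gives a_0 = 64/35, a_1 = 1, a_2 = 33/7, so
  g(x) = 33*x^2/7 + x + 64/35.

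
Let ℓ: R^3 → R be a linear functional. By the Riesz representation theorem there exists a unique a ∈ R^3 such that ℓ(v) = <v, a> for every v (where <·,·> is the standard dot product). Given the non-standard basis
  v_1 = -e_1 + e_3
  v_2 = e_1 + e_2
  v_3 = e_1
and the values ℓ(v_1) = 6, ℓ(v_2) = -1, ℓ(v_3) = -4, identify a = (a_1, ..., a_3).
a = (-4, 3, 2)

Write a = (a_1, ..., a_3) in the standard basis. For each basis vector v_i, ℓ(v_i) = <v_i, a> is a linear equation in the a_j's. Collect the n equations into a matrix system V a = ℓ, where row i of V is v_i (expressed in the standard basis). Since V is invertible (lower-triangular with 1s on the diagonal, up to permutation), solve by back-substitution:
  V =
[[-1, 0, 1],
 [1, 1, 0],
 [1, 0, 0]]
  V a = (6, -1, -4)
Solving gives a = (-4, 3, 2).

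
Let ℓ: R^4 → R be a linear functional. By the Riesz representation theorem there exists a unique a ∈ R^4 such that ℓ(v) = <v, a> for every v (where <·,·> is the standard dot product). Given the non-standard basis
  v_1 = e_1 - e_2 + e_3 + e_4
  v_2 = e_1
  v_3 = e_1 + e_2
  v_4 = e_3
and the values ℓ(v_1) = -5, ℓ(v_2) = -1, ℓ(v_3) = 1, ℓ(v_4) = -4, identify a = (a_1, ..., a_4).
a = (-1, 2, -4, 2)

Write a = (a_1, ..., a_4) in the standard basis. For each basis vector v_i, ℓ(v_i) = <v_i, a> is a linear equation in the a_j's. Collect the n equations into a matrix system V a = ℓ, where row i of V is v_i (expressed in the standard basis). Since V is invertible (lower-triangular with 1s on the diagonal, up to permutation), solve by back-substitution:
  V =
[[1, -1, 1, 1],
 [1, 0, 0, 0],
 [1, 1, 0, 0],
 [0, 0, 1, 0]]
  V a = (-5, -1, 1, -4)
Solving gives a = (-1, 2, -4, 2).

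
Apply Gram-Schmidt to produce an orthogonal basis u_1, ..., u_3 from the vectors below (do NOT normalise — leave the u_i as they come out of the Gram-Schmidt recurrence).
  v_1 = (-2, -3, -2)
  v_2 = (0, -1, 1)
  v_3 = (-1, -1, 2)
Orthogonal basis:
  u_1 = (-2, -3, -2)
  u_2 = (2/17, -14/17, 19/17)
  u_3 = (-35/33, 14/33, 14/33)

Apply the Gram-Schmidt recurrence
  u_1 = v_1
  u_i = v_i − Σ_{j<i} ((v_i · u_j) / (u_j · u_j)) · u_j.

Step by step this gives:
  u_1 = (-2, -3, -2)
  u_2 = (2/17, -14/17, 19/17)
  u_3 = (-35/33, 14/33, 14/33)

Orthogonality check:
  u_2 · u_1 = 0 (should be 0)
  u_3 · u_1 = 0 (should be 0)
  u_3 · u_2 = 0 (should be 0)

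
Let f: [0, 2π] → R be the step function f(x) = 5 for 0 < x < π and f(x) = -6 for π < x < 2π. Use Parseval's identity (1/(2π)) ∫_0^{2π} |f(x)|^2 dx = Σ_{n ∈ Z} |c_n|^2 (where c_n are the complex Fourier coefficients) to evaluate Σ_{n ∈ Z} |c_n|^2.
Σ |c_n|^2 = 61/2

Parseval equates the L^2 energy of f (normalised by 1/(2π)) with the ℓ^2 sum of its Fourier coefficients: (1/(2π)) ∫_0^{2π} |f|^2 = Σ |c_n|^2.
Compute the left side: (1/(2π)) [∫_0^π 5^2 dx + ∫_π^{2π} (-6)^2 dx] = (1/(2π)) · (25π + 36π) = (25 + 36)/2 = 61/2.
So Σ_{n ∈ Z} |c_n|^2 = 61/2.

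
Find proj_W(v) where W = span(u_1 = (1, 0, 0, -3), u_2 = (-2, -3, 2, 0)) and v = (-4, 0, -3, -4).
proj_W(v) = (34/83, -54/83, 36/83, -210/83)

Set up U = [u_1 | ... | u_2] ∈ R^(4×2). The projector onto W = col(U) is P = U (U^T U)^(-1) U^T.
Compute U^T U =
  [10, -2]
  [-2, 17],
and U^T v = (8, 2).
Solve U^T U · c = U^T v for the coefficients: c = (70/83, 18/83). The projection is proj_W(v) = U c.
Check: (v - proj_W(v)) · u_1 = 0  (should be 0).
Check: (v - proj_W(v)) · u_2 = 0  (should be 0).
Result: proj_W(v) = (34/83, -54/83, 36/83, -210/83).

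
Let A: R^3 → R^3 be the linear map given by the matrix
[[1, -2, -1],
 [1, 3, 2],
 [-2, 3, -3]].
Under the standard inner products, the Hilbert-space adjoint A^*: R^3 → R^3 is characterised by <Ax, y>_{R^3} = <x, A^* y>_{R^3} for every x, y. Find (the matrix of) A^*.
A^* = A^T =
[[1, 1, -2],
 [-2, 3, 3],
 [-1, 2, -3]]

For real matrices with standard dot products, the defining identity <Ax, y> = <x, A^* y> gives (Ax)^T y = x^T (A^*) y, i.e. x^T A^T y = x^T (A^*) y. Since this holds for all x, y, we must have A^* = A^T. Therefore
A^* =
[[1, 1, -2],
 [-2, 3, 3],
 [-1, 2, -3]].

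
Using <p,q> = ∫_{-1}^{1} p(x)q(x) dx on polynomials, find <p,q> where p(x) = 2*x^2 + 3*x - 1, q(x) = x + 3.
<p,q> = 0

Expand the product: p(x)·q(x) = 2*x^3 + 9*x^2 + 8*x - 3.
∫_{-1}^{1} of each monomial x^k gives [2/(k+1) if k even, 0 if k odd]. Integrating term-by-term (or equivalently evaluating the antiderivative F(x) = x^4/2 + 3*x^3 + 4*x^2 - 3*x at the endpoints):
  F(1) − F(−1) = 9/2 − (9/2) = 0.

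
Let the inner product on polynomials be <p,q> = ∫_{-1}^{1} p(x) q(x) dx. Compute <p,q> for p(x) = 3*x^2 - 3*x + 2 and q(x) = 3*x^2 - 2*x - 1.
<p,q> = 28/5

Expand the product: p(x)·q(x) = 9*x^4 - 15*x^3 + 9*x^2 - x - 2.
∫_{-1}^{1} of each monomial x^k gives [2/(k+1) if k even, 0 if k odd]. Integrating term-by-term (or equivalently evaluating the antiderivative F(x) = 9*x^5/5 - 15*x^4/4 + 3*x^3 - x^2/2 - 2*x at the endpoints):
  F(1) − F(−1) = -29/20 − (-141/20) = 28/5.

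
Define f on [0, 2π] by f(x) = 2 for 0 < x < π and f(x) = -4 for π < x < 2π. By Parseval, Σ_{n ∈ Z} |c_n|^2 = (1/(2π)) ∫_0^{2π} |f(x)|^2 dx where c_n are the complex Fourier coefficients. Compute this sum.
Σ |c_n|^2 = 10

Parseval equates the L^2 energy of f (normalised by 1/(2π)) with the ℓ^2 sum of its Fourier coefficients: (1/(2π)) ∫_0^{2π} |f|^2 = Σ |c_n|^2.
Compute the left side: (1/(2π)) [∫_0^π 2^2 dx + ∫_π^{2π} (-4)^2 dx] = (1/(2π)) · (4π + 16π) = (4 + 16)/2 = 10.
So Σ_{n ∈ Z} |c_n|^2 = 10.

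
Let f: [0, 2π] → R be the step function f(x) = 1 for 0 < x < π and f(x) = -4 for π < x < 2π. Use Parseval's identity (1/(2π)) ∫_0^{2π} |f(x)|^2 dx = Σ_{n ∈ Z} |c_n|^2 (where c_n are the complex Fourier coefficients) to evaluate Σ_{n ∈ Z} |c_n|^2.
Σ |c_n|^2 = 17/2

Parseval equates the L^2 energy of f (normalised by 1/(2π)) with the ℓ^2 sum of its Fourier coefficients: (1/(2π)) ∫_0^{2π} |f|^2 = Σ |c_n|^2.
Compute the left side: (1/(2π)) [∫_0^π 1^2 dx + ∫_π^{2π} (-4)^2 dx] = (1/(2π)) · (1π + 16π) = (1 + 16)/2 = 17/2.
So Σ_{n ∈ Z} |c_n|^2 = 17/2.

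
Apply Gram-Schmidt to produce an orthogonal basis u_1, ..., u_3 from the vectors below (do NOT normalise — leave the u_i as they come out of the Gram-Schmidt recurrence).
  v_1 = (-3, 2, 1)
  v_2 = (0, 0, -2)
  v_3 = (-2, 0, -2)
Orthogonal basis:
  u_1 = (-3, 2, 1)
  u_2 = (-3/7, 2/7, -13/7)
  u_3 = (-8/13, -12/13, 0)

Apply the Gram-Schmidt recurrence
  u_1 = v_1
  u_i = v_i − Σ_{j<i} ((v_i · u_j) / (u_j · u_j)) · u_j.

Step by step this gives:
  u_1 = (-3, 2, 1)
  u_2 = (-3/7, 2/7, -13/7)
  u_3 = (-8/13, -12/13, 0)

Orthogonality check:
  u_2 · u_1 = 0 (should be 0)
  u_3 · u_1 = 0 (should be 0)
  u_3 · u_2 = 0 (should be 0)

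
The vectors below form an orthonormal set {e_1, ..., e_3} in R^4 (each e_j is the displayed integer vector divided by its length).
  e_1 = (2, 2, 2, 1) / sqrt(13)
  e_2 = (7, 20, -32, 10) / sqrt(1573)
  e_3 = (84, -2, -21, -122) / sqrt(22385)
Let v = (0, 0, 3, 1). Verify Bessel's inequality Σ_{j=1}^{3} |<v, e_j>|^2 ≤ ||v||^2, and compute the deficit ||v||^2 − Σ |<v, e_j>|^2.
Σ |<v, e_j>|^2 = 10; ||v||^2 = 10; deficit = 0

Write each e_j = u_j / sqrt(<u_j, u_j>) where u_j is the displayed integer vector. Then <v, e_j> = <v, u_j> / sqrt(<u_j, u_j>), so |<v, e_j>|^2 = <v, u_j>^2 / <u_j, u_j>.
Coefficients: <v, e_1> = 7/sqrt(13), <v, e_2> = -86/sqrt(1573), <v, e_3> = -185/sqrt(22385).
Square and sum: Σ |<v, e_j>|^2 = 10.
Compute ||v||^2 = v·v = 10.
Deficit = 10 − 10 = 0 ≥ 0, confirming Bessel's inequality. (The deficit equals ||v − Σ <v,e_j> e_j||^2, the squared distance from v to span{e_j}.)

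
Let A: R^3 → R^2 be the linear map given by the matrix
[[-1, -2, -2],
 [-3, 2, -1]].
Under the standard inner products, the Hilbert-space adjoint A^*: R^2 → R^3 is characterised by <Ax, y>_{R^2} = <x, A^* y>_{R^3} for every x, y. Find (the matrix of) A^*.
A^* = A^T =
[[-1, -3],
 [-2, 2],
 [-2, -1]]

For real matrices with standard dot products, the defining identity <Ax, y> = <x, A^* y> gives (Ax)^T y = x^T (A^*) y, i.e. x^T A^T y = x^T (A^*) y. Since this holds for all x, y, we must have A^* = A^T. Therefore
A^* =
[[-1, -3],
 [-2, 2],
 [-2, -1]].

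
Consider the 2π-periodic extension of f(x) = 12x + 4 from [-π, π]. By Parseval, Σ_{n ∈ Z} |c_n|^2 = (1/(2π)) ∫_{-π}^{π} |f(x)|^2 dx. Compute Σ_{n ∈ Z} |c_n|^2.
Σ |c_n|^2 = 48π^2 + 16

Expand and integrate term by term over [-π, π]:
  ∫ (12x)^2 dx = 144·(2π^3/3); ∫ 2·12·(4)·x dx = 0 (odd integrand); ∫ 4^2 dx = 16·2π.
So (1/(2π)) ∫_{-π}^{π} (12x + 4)^2 dx = 144π^2/3 + 16 = 48π^2 + 16.
Parseval ⇒ Σ |c_n|^2 = 48π^2 + 16.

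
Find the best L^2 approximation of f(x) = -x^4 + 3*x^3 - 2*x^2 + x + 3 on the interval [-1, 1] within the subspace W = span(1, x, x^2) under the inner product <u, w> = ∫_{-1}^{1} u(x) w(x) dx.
g(x) = -20*x^2/7 + 14*x/5 + 108/35

The best approximation g ∈ W is the orthogonal projection of f onto W. Writing g = a_0 + a_1 x + a_2 x^2, the coefficients solve the normal equations G · a = b where
  G_{ij} = <φ_i, φ_j> and b_i = <f, φ_i>, with φ_0 = 1, φ_1 = x, φ_2 = x^2.
G =
  [2, 0, 2/3]
  [0, 2/3, 0]
  [2/3, 0, 2/5],
b = (64/15, 28/15, 32/35).
Solving gives a_0 = 108/35, a_1 = 14/5, a_2 = -20/7, so
  g(x) = -20*x^2/7 + 14*x/5 + 108/35.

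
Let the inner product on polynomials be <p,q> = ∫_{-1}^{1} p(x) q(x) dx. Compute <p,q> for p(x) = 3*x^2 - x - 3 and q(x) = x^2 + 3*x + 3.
<p,q> = -74/5

Expand the product: p(x)·q(x) = 3*x^4 + 8*x^3 + 3*x^2 - 12*x - 9.
∫_{-1}^{1} of each monomial x^k gives [2/(k+1) if k even, 0 if k odd]. Integrating term-by-term (or equivalently evaluating the antiderivative F(x) = 3*x^5/5 + 2*x^4 + x^3 - 6*x^2 - 9*x at the endpoints):
  F(1) − F(−1) = -57/5 − (17/5) = -74/5.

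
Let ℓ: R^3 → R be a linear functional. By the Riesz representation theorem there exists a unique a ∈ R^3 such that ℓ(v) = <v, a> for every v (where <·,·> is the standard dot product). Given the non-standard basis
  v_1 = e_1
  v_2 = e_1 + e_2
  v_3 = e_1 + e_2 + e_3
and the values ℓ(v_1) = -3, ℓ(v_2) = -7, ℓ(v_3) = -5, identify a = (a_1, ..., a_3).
a = (-3, -4, 2)

Write a = (a_1, ..., a_3) in the standard basis. For each basis vector v_i, ℓ(v_i) = <v_i, a> is a linear equation in the a_j's. Collect the n equations into a matrix system V a = ℓ, where row i of V is v_i (expressed in the standard basis). Since V is invertible (lower-triangular with 1s on the diagonal, up to permutation), solve by back-substitution:
  V =
[[1, 0, 0],
 [1, 1, 0],
 [1, 1, 1]]
  V a = (-3, -7, -5)
Solving gives a = (-3, -4, 2).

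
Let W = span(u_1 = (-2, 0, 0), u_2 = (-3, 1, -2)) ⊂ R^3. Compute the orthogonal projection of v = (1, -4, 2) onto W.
proj_W(v) = (1, -8/5, 16/5)

Set up U = [u_1 | ... | u_2] ∈ R^(3×2). The projector onto W = col(U) is P = U (U^T U)^(-1) U^T.
Compute U^T U =
  [4, 6]
  [6, 14],
and U^T v = (-2, -11).
Solve U^T U · c = U^T v for the coefficients: c = (19/10, -8/5). The projection is proj_W(v) = U c.
Check: (v - proj_W(v)) · u_1 = 0  (should be 0).
Check: (v - proj_W(v)) · u_2 = 0  (should be 0).
Result: proj_W(v) = (1, -8/5, 16/5).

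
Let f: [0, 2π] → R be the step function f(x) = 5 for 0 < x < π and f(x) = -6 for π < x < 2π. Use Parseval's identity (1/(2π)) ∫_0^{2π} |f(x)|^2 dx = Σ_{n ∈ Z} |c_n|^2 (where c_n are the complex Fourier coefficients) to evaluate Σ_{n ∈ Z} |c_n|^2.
Σ |c_n|^2 = 61/2

Parseval equates the L^2 energy of f (normalised by 1/(2π)) with the ℓ^2 sum of its Fourier coefficients: (1/(2π)) ∫_0^{2π} |f|^2 = Σ |c_n|^2.
Compute the left side: (1/(2π)) [∫_0^π 5^2 dx + ∫_π^{2π} (-6)^2 dx] = (1/(2π)) · (25π + 36π) = (25 + 36)/2 = 61/2.
So Σ_{n ∈ Z} |c_n|^2 = 61/2.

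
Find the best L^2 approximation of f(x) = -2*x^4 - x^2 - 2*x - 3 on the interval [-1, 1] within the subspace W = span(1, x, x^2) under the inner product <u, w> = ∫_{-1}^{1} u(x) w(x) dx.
g(x) = -19*x^2/7 - 2*x - 99/35

The best approximation g ∈ W is the orthogonal projection of f onto W. Writing g = a_0 + a_1 x + a_2 x^2, the coefficients solve the normal equations G · a = b where
  G_{ij} = <φ_i, φ_j> and b_i = <f, φ_i>, with φ_0 = 1, φ_1 = x, φ_2 = x^2.
G =
  [2, 0, 2/3]
  [0, 2/3, 0]
  [2/3, 0, 2/5],
b = (-112/15, -4/3, -104/35).
Solving gives a_0 = -99/35, a_1 = -2, a_2 = -19/7, so
  g(x) = -19*x^2/7 - 2*x - 99/35.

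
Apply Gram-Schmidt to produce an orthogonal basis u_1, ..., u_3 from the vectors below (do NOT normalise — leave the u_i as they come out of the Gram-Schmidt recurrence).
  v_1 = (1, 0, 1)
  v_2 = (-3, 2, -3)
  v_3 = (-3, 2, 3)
Orthogonal basis:
  u_1 = (1, 0, 1)
  u_2 = (0, 2, 0)
  u_3 = (-3, 0, 3)

Apply the Gram-Schmidt recurrence
  u_1 = v_1
  u_i = v_i − Σ_{j<i} ((v_i · u_j) / (u_j · u_j)) · u_j.

Step by step this gives:
  u_1 = (1, 0, 1)
  u_2 = (0, 2, 0)
  u_3 = (-3, 0, 3)

Orthogonality check:
  u_2 · u_1 = 0 (should be 0)
  u_3 · u_1 = 0 (should be 0)
  u_3 · u_2 = 0 (should be 0)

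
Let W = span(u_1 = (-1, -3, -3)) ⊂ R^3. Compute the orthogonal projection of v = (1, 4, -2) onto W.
proj_W(v) = (7/19, 21/19, 21/19)

Set up U = [u_1 | ... | u_1] ∈ R^(3×1). The projector onto W = col(U) is P = U (U^T U)^(-1) U^T.
Compute U^T U =
  [19],
and U^T v = (-7).
Solve U^T U · c = U^T v for the coefficients: c = (-7/19). The projection is proj_W(v) = U c.
Check: (v - proj_W(v)) · u_1 = 0  (should be 0).
Result: proj_W(v) = (7/19, 21/19, 21/19).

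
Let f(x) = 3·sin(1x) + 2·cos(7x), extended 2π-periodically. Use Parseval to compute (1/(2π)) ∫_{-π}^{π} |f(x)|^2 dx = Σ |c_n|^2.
Σ |c_n|^2 = 13/2

Expand |f|^2 and use orthogonality of {sin(nx), cos(mx)} on [-π, π]:
  ∫_{-π}^{π} sin(nx)^2 dx = π, ∫ cos(mx)^2 dx = π, and cross terms integrate to 0.
So ∫_{-π}^{π} f(x)^2 dx = 3^2 · π + 2^2 · π = (9 + 4)π.
Divide by 2π: (9 + 4)/2 = 13/2.
By Parseval, this equals Σ |c_n|^2.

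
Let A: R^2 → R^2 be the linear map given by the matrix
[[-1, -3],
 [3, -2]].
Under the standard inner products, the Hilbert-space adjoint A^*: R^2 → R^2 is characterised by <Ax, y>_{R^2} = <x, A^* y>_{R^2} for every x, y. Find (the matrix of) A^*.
A^* = A^T =
[[-1, 3],
 [-3, -2]]

For real matrices with standard dot products, the defining identity <Ax, y> = <x, A^* y> gives (Ax)^T y = x^T (A^*) y, i.e. x^T A^T y = x^T (A^*) y. Since this holds for all x, y, we must have A^* = A^T. Therefore
A^* =
[[-1, 3],
 [-3, -2]].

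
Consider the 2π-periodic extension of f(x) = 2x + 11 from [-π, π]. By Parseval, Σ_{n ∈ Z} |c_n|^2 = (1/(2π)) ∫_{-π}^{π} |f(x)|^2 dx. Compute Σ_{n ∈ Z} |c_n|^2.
Σ |c_n|^2 = 4π^2/3 + 121

Expand and integrate term by term over [-π, π]:
  ∫ (2x)^2 dx = 4·(2π^3/3); ∫ 2·2·(11)·x dx = 0 (odd integrand); ∫ 11^2 dx = 121·2π.
So (1/(2π)) ∫_{-π}^{π} (2x + 11)^2 dx = 4π^2/3 + 121 = 4π^2/3 + 121.
Parseval ⇒ Σ |c_n|^2 = 4π^2/3 + 121.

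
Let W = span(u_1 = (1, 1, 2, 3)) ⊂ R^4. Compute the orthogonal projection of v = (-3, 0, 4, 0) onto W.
proj_W(v) = (1/3, 1/3, 2/3, 1)

Set up U = [u_1 | ... | u_1] ∈ R^(4×1). The projector onto W = col(U) is P = U (U^T U)^(-1) U^T.
Compute U^T U =
  [15],
and U^T v = (5).
Solve U^T U · c = U^T v for the coefficients: c = (1/3). The projection is proj_W(v) = U c.
Check: (v - proj_W(v)) · u_1 = 0  (should be 0).
Result: proj_W(v) = (1/3, 1/3, 2/3, 1).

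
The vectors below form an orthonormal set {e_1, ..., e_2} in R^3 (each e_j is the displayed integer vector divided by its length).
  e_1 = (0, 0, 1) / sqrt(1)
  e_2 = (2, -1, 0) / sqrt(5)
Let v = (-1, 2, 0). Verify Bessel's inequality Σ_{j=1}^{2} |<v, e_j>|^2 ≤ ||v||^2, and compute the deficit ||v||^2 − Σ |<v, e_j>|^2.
Σ |<v, e_j>|^2 = 16/5; ||v||^2 = 5; deficit = 9/5

Write each e_j = u_j / sqrt(<u_j, u_j>) where u_j is the displayed integer vector. Then <v, e_j> = <v, u_j> / sqrt(<u_j, u_j>), so |<v, e_j>|^2 = <v, u_j>^2 / <u_j, u_j>.
Coefficients: <v, e_1> = 0/sqrt(1), <v, e_2> = -4/sqrt(5).
Square and sum: Σ |<v, e_j>|^2 = 16/5.
Compute ||v||^2 = v·v = 5.
Deficit = 5 − 16/5 = 9/5 ≥ 0, confirming Bessel's inequality. (The deficit equals ||v − Σ <v,e_j> e_j||^2, the squared distance from v to span{e_j}.)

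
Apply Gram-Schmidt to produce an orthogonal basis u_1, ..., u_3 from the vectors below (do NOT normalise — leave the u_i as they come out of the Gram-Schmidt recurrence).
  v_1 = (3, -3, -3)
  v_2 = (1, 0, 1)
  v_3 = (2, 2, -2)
Orthogonal basis:
  u_1 = (3, -3, -3)
  u_2 = (1, 0, 1)
  u_3 = (4/3, 8/3, -4/3)

Apply the Gram-Schmidt recurrence
  u_1 = v_1
  u_i = v_i − Σ_{j<i} ((v_i · u_j) / (u_j · u_j)) · u_j.

Step by step this gives:
  u_1 = (3, -3, -3)
  u_2 = (1, 0, 1)
  u_3 = (4/3, 8/3, -4/3)

Orthogonality check:
  u_2 · u_1 = 0 (should be 0)
  u_3 · u_1 = 0 (should be 0)
  u_3 · u_2 = 0 (should be 0)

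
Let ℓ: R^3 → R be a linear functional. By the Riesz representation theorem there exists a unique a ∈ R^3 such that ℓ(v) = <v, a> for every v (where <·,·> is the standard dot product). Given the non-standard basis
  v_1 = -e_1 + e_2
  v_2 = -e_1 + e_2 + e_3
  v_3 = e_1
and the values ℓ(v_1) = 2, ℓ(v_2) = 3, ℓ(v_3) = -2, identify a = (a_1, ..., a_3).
a = (-2, 0, 1)

Write a = (a_1, ..., a_3) in the standard basis. For each basis vector v_i, ℓ(v_i) = <v_i, a> is a linear equation in the a_j's. Collect the n equations into a matrix system V a = ℓ, where row i of V is v_i (expressed in the standard basis). Since V is invertible (lower-triangular with 1s on the diagonal, up to permutation), solve by back-substitution:
  V =
[[-1, 1, 0],
 [-1, 1, 1],
 [1, 0, 0]]
  V a = (2, 3, -2)
Solving gives a = (-2, 0, 1).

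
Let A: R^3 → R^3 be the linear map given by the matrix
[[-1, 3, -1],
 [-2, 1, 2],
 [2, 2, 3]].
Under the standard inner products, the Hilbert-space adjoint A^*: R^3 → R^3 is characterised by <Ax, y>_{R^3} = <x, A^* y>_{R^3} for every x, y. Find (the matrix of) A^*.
A^* = A^T =
[[-1, -2, 2],
 [3, 1, 2],
 [-1, 2, 3]]

For real matrices with standard dot products, the defining identity <Ax, y> = <x, A^* y> gives (Ax)^T y = x^T (A^*) y, i.e. x^T A^T y = x^T (A^*) y. Since this holds for all x, y, we must have A^* = A^T. Therefore
A^* =
[[-1, -2, 2],
 [3, 1, 2],
 [-1, 2, 3]].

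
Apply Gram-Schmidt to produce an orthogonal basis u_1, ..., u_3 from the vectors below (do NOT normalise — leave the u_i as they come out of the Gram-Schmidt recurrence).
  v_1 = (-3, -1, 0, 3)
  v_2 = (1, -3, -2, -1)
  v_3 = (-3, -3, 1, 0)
Orthogonal basis:
  u_1 = (-3, -1, 0, 3)
  u_2 = (10/19, -60/19, -2, -10/19)
  u_3 = (-91/69, -25/23, 125/69, -116/69)

Apply the Gram-Schmidt recurrence
  u_1 = v_1
  u_i = v_i − Σ_{j<i} ((v_i · u_j) / (u_j · u_j)) · u_j.

Step by step this gives:
  u_1 = (-3, -1, 0, 3)
  u_2 = (10/19, -60/19, -2, -10/19)
  u_3 = (-91/69, -25/23, 125/69, -116/69)

Orthogonality check:
  u_2 · u_1 = 0 (should be 0)
  u_3 · u_1 = 0 (should be 0)
  u_3 · u_2 = 0 (should be 0)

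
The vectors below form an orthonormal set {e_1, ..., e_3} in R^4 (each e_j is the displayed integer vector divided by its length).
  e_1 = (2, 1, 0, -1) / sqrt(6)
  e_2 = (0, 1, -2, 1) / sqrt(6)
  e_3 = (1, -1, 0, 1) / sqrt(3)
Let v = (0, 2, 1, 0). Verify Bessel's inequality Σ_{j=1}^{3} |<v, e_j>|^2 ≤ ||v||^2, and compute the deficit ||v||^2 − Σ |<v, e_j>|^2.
Σ |<v, e_j>|^2 = 2; ||v||^2 = 5; deficit = 3

Write each e_j = u_j / sqrt(<u_j, u_j>) where u_j is the displayed integer vector. Then <v, e_j> = <v, u_j> / sqrt(<u_j, u_j>), so |<v, e_j>|^2 = <v, u_j>^2 / <u_j, u_j>.
Coefficients: <v, e_1> = 2/sqrt(6), <v, e_2> = 0/sqrt(6), <v, e_3> = -2/sqrt(3).
Square and sum: Σ |<v, e_j>|^2 = 2.
Compute ||v||^2 = v·v = 5.
Deficit = 5 − 2 = 3 ≥ 0, confirming Bessel's inequality. (The deficit equals ||v − Σ <v,e_j> e_j||^2, the squared distance from v to span{e_j}.)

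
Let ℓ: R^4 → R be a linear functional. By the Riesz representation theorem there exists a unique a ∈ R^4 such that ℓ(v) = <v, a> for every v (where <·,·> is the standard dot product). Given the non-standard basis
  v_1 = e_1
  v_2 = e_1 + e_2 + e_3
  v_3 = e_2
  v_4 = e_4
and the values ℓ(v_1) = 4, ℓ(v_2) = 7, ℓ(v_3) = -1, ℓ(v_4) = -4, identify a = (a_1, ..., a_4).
a = (4, -1, 4, -4)

Write a = (a_1, ..., a_4) in the standard basis. For each basis vector v_i, ℓ(v_i) = <v_i, a> is a linear equation in the a_j's. Collect the n equations into a matrix system V a = ℓ, where row i of V is v_i (expressed in the standard basis). Since V is invertible (lower-triangular with 1s on the diagonal, up to permutation), solve by back-substitution:
  V =
[[1, 0, 0, 0],
 [1, 1, 1, 0],
 [0, 1, 0, 0],
 [0, 0, 0, 1]]
  V a = (4, 7, -1, -4)
Solving gives a = (4, -1, 4, -4).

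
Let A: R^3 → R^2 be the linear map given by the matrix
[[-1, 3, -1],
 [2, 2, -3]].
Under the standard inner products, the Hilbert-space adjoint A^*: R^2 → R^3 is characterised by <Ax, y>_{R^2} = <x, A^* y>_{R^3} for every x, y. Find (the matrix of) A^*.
A^* = A^T =
[[-1, 2],
 [3, 2],
 [-1, -3]]

For real matrices with standard dot products, the defining identity <Ax, y> = <x, A^* y> gives (Ax)^T y = x^T (A^*) y, i.e. x^T A^T y = x^T (A^*) y. Since this holds for all x, y, we must have A^* = A^T. Therefore
A^* =
[[-1, 2],
 [3, 2],
 [-1, -3]].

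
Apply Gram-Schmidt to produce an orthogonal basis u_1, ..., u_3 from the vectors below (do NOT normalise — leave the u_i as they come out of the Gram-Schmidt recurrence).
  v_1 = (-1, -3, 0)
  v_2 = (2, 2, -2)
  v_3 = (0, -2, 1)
Orthogonal basis:
  u_1 = (-1, -3, 0)
  u_2 = (6/5, -2/5, -2)
  u_3 = (6/7, -2/7, 4/7)

Apply the Gram-Schmidt recurrence
  u_1 = v_1
  u_i = v_i − Σ_{j<i} ((v_i · u_j) / (u_j · u_j)) · u_j.

Step by step this gives:
  u_1 = (-1, -3, 0)
  u_2 = (6/5, -2/5, -2)
  u_3 = (6/7, -2/7, 4/7)

Orthogonality check:
  u_2 · u_1 = 0 (should be 0)
  u_3 · u_1 = 0 (should be 0)
  u_3 · u_2 = 0 (should be 0)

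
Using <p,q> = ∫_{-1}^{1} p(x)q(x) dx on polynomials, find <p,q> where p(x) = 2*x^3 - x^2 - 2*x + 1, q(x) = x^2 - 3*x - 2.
<p,q> = -4/5

Expand the product: p(x)·q(x) = 2*x^5 - 7*x^4 - 3*x^3 + 9*x^2 + x - 2.
∫_{-1}^{1} of each monomial x^k gives [2/(k+1) if k even, 0 if k odd]. Integrating term-by-term (or equivalently evaluating the antiderivative F(x) = x^6/3 - 7*x^5/5 - 3*x^4/4 + 3*x^3 + x^2/2 - 2*x at the endpoints):
  F(1) − F(−1) = -19/60 − (29/60) = -4/5.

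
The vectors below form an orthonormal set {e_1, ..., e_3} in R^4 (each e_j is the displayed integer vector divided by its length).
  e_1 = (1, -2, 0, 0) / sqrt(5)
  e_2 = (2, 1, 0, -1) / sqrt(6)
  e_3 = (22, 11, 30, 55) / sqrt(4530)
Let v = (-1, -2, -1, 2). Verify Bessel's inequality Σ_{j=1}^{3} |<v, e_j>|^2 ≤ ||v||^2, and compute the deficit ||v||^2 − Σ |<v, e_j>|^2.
Σ |<v, e_j>|^2 = 1221/151; ||v||^2 = 10; deficit = 289/151

Write each e_j = u_j / sqrt(<u_j, u_j>) where u_j is the displayed integer vector. Then <v, e_j> = <v, u_j> / sqrt(<u_j, u_j>), so |<v, e_j>|^2 = <v, u_j>^2 / <u_j, u_j>.
Coefficients: <v, e_1> = 3/sqrt(5), <v, e_2> = -6/sqrt(6), <v, e_3> = 36/sqrt(4530).
Square and sum: Σ |<v, e_j>|^2 = 1221/151.
Compute ||v||^2 = v·v = 10.
Deficit = 10 − 1221/151 = 289/151 ≥ 0, confirming Bessel's inequality. (The deficit equals ||v − Σ <v,e_j> e_j||^2, the squared distance from v to span{e_j}.)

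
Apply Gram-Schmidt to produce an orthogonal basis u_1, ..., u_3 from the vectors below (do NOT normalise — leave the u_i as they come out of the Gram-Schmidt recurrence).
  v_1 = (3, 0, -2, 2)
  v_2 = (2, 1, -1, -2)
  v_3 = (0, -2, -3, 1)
Orthogonal basis:
  u_1 = (3, 0, -2, 2)
  u_2 = (22/17, 1, -9/17, -42/17)
  u_3 = (-1, -37/22, -49/22, -8/11)

Apply the Gram-Schmidt recurrence
  u_1 = v_1
  u_i = v_i − Σ_{j<i} ((v_i · u_j) / (u_j · u_j)) · u_j.

Step by step this gives:
  u_1 = (3, 0, -2, 2)
  u_2 = (22/17, 1, -9/17, -42/17)
  u_3 = (-1, -37/22, -49/22, -8/11)

Orthogonality check:
  u_2 · u_1 = 0 (should be 0)
  u_3 · u_1 = 0 (should be 0)
  u_3 · u_2 = 0 (should be 0)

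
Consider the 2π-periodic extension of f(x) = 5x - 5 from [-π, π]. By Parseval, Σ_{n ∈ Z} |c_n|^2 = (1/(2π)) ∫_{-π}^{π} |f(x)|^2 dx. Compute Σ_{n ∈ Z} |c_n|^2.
Σ |c_n|^2 = 25π^2/3 + 25

Expand and integrate term by term over [-π, π]:
  ∫ (5x)^2 dx = 25·(2π^3/3); ∫ 2·5·(-5)·x dx = 0 (odd integrand); ∫ (-5)^2 dx = 25·2π.
So (1/(2π)) ∫_{-π}^{π} (5x - 5)^2 dx = 25π^2/3 + 25 = 25π^2/3 + 25.
Parseval ⇒ Σ |c_n|^2 = 25π^2/3 + 25.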